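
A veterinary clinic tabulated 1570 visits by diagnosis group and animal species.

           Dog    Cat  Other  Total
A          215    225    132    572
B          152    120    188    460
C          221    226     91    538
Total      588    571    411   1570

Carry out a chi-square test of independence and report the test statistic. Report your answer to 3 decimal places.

Grand total N = 1570.
Expected counts (row total × column total / N):
  A, Dog: 572×588/1570 = 214.22675
  A, Cat: 572×571/1570 = 208.03312
  A, Other: 572×411/1570 = 149.74013
  B, Dog: 460×588/1570 = 172.28025
  B, Cat: 460×571/1570 = 167.29936
  B, Other: 460×411/1570 = 120.42038
  C, Dog: 538×588/1570 = 201.49299
  C, Cat: 538×571/1570 = 195.66752
  C, Other: 538×411/1570 = 140.83949
Contributions (O − E)²/E:
  (215 − 214.22675)²/214.22675 = 0.0028
  (225 − 208.03312)²/208.03312 = 1.3838
  (132 − 149.74013)²/149.74013 = 2.1017
  (152 − 172.28025)²/172.28025 = 2.3873
  (120 − 167.29936)²/167.29936 = 13.3726
  (188 − 120.42038)²/120.42038 = 37.9255
  (221 − 201.49299)²/201.49299 = 1.8885
  (226 − 195.66752)²/195.66752 = 4.7022
  (91 − 140.83949)²/140.83949 = 17.6369
χ² = 0.0028 + 1.3838 + 2.1017 + 2.3873 + 13.3726 + 37.9255 + 1.8885 + 4.7022 + 17.6369 = 81.401

81.401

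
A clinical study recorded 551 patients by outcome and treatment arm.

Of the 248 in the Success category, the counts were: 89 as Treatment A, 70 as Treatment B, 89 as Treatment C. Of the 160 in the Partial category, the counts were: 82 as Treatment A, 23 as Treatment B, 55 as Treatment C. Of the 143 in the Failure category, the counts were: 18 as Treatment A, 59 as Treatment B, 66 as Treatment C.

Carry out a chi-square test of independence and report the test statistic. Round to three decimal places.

56.423

Row totals: 248, 160, 143. Column totals: 189, 152, 210. Grand total N = 551.
Expected counts (row total × column total / N):
  Success, Treatment A: 248×189/551 = 85.0672
  Success, Treatment B: 248×152/551 = 68.4138
  Success, Treatment C: 248×210/551 = 94.5191
  Partial, Treatment A: 160×189/551 = 54.8820
  Partial, Treatment B: 160×152/551 = 44.1379
  Partial, Treatment C: 160×210/551 = 60.9800
  Failure, Treatment A: 143×189/551 = 49.0508
  Failure, Treatment B: 143×152/551 = 39.4483
  Failure, Treatment C: 143×210/551 = 54.5009
Contributions (O − E)²/E:
  (89 − 85.0672)²/85.0672 = 0.1818
  (70 − 68.4138)²/68.4138 = 0.0368
  (89 − 94.5191)²/94.5191 = 0.3223
  (82 − 54.8820)²/54.8820 = 13.3994
  (23 − 44.1379)²/44.1379 = 10.1231
  (55 − 60.9800)²/60.9800 = 0.5864
  (18 − 49.0508)²/49.0508 = 19.6562
  (59 − 39.4483)²/39.4483 = 9.6904
  (66 − 54.5009)²/54.5009 = 2.4262
χ² = 0.1818 + 0.0368 + 0.3223 + 13.3994 + 10.1231 + 0.5864 + 19.6562 + 9.6904 + 2.4262 = 56.423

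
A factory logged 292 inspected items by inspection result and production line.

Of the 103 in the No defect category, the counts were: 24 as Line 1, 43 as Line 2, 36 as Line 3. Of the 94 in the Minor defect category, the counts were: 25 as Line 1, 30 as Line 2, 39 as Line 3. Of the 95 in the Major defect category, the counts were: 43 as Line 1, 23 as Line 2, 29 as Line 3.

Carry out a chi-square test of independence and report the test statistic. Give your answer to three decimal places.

Row totals: 103, 94, 95. Column totals: 92, 96, 104. Grand total N = 292.
Expected counts (row total × column total / N):
  No defect, Line 1: 103×92/292 = 32.4521
  No defect, Line 2: 103×96/292 = 33.8630
  No defect, Line 3: 103×104/292 = 36.6849
  Minor defect, Line 1: 94×92/292 = 29.6164
  Minor defect, Line 2: 94×96/292 = 30.9041
  Minor defect, Line 3: 94×104/292 = 33.4795
  Major defect, Line 1: 95×92/292 = 29.9315
  Major defect, Line 2: 95×96/292 = 31.2329
  Major defect, Line 3: 95×104/292 = 33.8356
Contributions (O − E)²/E:
  (24 − 32.4521)²/32.4521 = 2.2013
  (43 − 33.8630)²/33.8630 = 2.4654
  (36 − 36.6849)²/36.6849 = 0.0128
  (25 − 29.6164)²/29.6164 = 0.7196
  (30 − 30.9041)²/30.9041 = 0.0264
  (39 − 33.4795)²/33.4795 = 0.9103
  (43 − 29.9315)²/29.9315 = 5.7059
  (23 − 31.2329)²/31.2329 = 2.1702
  (29 − 33.8356)²/33.8356 = 0.6911
χ² = 2.2013 + 2.4654 + 0.0128 + 0.7196 + 0.0264 + 0.9103 + 5.7059 + 2.1702 + 0.6911 = 14.903

14.903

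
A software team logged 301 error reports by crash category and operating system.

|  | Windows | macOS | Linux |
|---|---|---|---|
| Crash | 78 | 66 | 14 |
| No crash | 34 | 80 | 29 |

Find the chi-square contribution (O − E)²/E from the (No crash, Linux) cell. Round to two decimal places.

Row total (No crash) = 143; column total (Linux) = 43; N = 301.
Expected count E = 143 × 43 / 301 = 20.429.
Contribution = (O − E)²/E = (29 − 20.429)² / 20.429 = 3.60.

3.60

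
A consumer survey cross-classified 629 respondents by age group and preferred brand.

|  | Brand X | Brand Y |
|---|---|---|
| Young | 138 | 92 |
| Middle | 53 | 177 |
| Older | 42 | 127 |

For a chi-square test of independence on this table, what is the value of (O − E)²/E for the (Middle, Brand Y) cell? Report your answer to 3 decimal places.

Row total (Middle) = 230; column total (Brand Y) = 396; N = 629.
Expected count E = 230 × 396 / 629 = 144.8013.
Contribution = (O − E)²/E = (177 − 144.8013)² / 144.8013 = 7.160.

7.160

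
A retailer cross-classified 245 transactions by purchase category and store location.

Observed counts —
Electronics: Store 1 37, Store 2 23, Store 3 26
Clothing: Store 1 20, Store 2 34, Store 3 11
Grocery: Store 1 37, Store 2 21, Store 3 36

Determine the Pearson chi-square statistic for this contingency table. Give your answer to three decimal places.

Row totals: 86, 65, 94. Column totals: 94, 78, 73. Grand total N = 245.
Expected counts (row total × column total / N):
  Electronics, Store 1: 86×94/245 = 32.9959
  Electronics, Store 2: 86×78/245 = 27.3796
  Electronics, Store 3: 86×73/245 = 25.6245
  Clothing, Store 1: 65×94/245 = 24.9388
  Clothing, Store 2: 65×78/245 = 20.6939
  Clothing, Store 3: 65×73/245 = 19.3673
  Grocery, Store 1: 94×94/245 = 36.0653
  Grocery, Store 2: 94×78/245 = 29.9265
  Grocery, Store 3: 94×73/245 = 28.0082
Contributions (O − E)²/E:
  (37 − 32.9959)²/32.9959 = 0.4859
  (23 − 27.3796)²/27.3796 = 0.7006
  (26 − 25.6245)²/25.6245 = 0.0055
  (20 − 24.9388)²/24.9388 = 0.9781
  (34 − 20.6939)²/20.6939 = 8.5558
  (11 − 19.3673)²/19.3673 = 3.6149
  (37 − 36.0653)²/36.0653 = 0.0242
  (21 − 29.9265)²/29.9265 = 2.6626
  (36 − 28.0082)²/28.0082 = 2.2804
χ² = 0.4859 + 0.7006 + 0.0055 + 0.9781 + 8.5558 + 3.6149 + 0.0242 + 2.6626 + 2.2804 = 19.308

19.308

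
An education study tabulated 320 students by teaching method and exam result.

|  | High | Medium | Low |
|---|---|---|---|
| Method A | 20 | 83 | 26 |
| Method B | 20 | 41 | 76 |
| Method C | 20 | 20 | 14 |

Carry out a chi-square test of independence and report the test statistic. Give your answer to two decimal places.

54.79

Row totals: 129, 137, 54. Column totals: 60, 144, 116. Grand total N = 320.
Expected counts (row total × column total / N):
  Method A, High: 129×60/320 = 24.1875
  Method A, Medium: 129×144/320 = 58.0500
  Method A, Low: 129×116/320 = 46.7625
  Method B, High: 137×60/320 = 25.6875
  Method B, Medium: 137×144/320 = 61.6500
  Method B, Low: 137×116/320 = 49.6625
  Method C, High: 54×60/320 = 10.1250
  Method C, Medium: 54×144/320 = 24.3000
  Method C, Low: 54×116/320 = 19.5750
Contributions (O − E)²/E:
  (20 − 24.1875)²/24.1875 = 0.7250
  (83 − 58.0500)²/58.0500 = 10.7236
  (26 − 46.7625)²/46.7625 = 9.2185
  (20 − 25.6875)²/25.6875 = 1.2593
  (41 − 61.6500)²/61.6500 = 6.9168
  (76 − 49.6625)²/49.6625 = 13.9676
  (20 − 10.1250)²/10.1250 = 9.6312
  (20 − 24.3000)²/24.3000 = 0.7609
  (14 − 19.5750)²/19.5750 = 1.5878
χ² = 0.7250 + 10.7236 + 9.2185 + 1.2593 + 6.9168 + 13.9676 + 9.6312 + 0.7609 + 1.5878 = 54.79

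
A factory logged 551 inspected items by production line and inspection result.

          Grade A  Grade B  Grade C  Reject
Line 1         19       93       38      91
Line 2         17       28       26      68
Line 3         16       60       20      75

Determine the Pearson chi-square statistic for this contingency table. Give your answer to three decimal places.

Row totals: 241, 139, 171. Column totals: 52, 181, 84, 234. Grand total N = 551.
Expected counts (row total × column total / N):
  Line 1, Grade A: 241×52/551 = 22.7441
  Line 1, Grade B: 241×181/551 = 79.1670
  Line 1, Grade C: 241×84/551 = 36.7405
  Line 1, Reject: 241×234/551 = 102.3485
  Line 2, Grade A: 139×52/551 = 13.1180
  Line 2, Grade B: 139×181/551 = 45.6606
  Line 2, Grade C: 139×84/551 = 21.1906
  Line 2, Reject: 139×234/551 = 59.0309
  Line 3, Grade A: 171×52/551 = 16.1379
  Line 3, Grade B: 171×181/551 = 56.1724
  Line 3, Grade C: 171×84/551 = 26.0690
  Line 3, Reject: 171×234/551 = 72.6207
Contributions (O − E)²/E:
  (19 − 22.7441)²/22.7441 = 0.6163
  (93 − 79.1670)²/79.1670 = 2.4171
  (38 − 36.7405)²/36.7405 = 0.0432
  (91 − 102.3485)²/102.3485 = 1.2583
  (17 − 13.1180)²/13.1180 = 1.1488
  (28 − 45.6606)²/45.6606 = 6.8308
  (26 − 21.1906)²/21.1906 = 1.0915
  (68 − 59.0309)²/59.0309 = 1.3628
  (16 − 16.1379)²/16.1379 = 0.0012
  (60 − 56.1724)²/56.1724 = 0.2608
  (20 − 26.0690)²/26.0690 = 1.4129
  (75 − 72.6207)²/72.6207 = 0.0780
χ² = 0.6163 + 2.4171 + 0.0432 + 1.2583 + 1.1488 + 6.8308 + 1.0915 + 1.3628 + 0.0012 + 0.2608 + 1.4129 + 0.0780 = 16.522

16.522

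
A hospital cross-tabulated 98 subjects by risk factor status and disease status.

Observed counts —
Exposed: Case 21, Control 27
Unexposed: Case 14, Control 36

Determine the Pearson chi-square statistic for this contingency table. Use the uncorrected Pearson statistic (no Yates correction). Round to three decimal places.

Row totals: 48, 50. Column totals: 35, 63. Grand total N = 98.
Expected counts (row total × column total / N):
  Exposed, Case: 48×35/98 = 17.1429
  Exposed, Control: 48×63/98 = 30.8571
  Unexposed, Case: 50×35/98 = 17.8571
  Unexposed, Control: 50×63/98 = 32.1429
Contributions (O − E)²/E:
  (21 − 17.1429)²/17.1429 = 0.8678
  (27 − 30.8571)²/30.8571 = 0.4821
  (14 − 17.8571)²/17.8571 = 0.8331
  (36 − 32.1429)²/32.1429 = 0.4628
χ² = 0.8678 + 0.4821 + 0.8331 + 0.4628 = 2.646

2.646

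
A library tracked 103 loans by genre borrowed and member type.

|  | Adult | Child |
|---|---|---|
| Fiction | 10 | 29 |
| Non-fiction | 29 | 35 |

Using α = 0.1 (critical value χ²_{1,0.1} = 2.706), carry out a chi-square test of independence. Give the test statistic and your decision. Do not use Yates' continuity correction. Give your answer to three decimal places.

Row totals: 39, 64. Column totals: 39, 64. Grand total N = 103.
Expected counts (row total × column total / N):
  Fiction, Adult: 39×39/103 = 14.7670
  Fiction, Child: 39×64/103 = 24.2330
  Non-fiction, Adult: 64×39/103 = 24.2330
  Non-fiction, Child: 64×64/103 = 39.7670
Contributions (O − E)²/E:
  (10 − 14.7670)²/14.7670 = 1.5389
  (29 − 24.2330)²/24.2330 = 0.9377
  (29 − 24.2330)²/24.2330 = 0.9377
  (35 − 39.7670)²/39.7670 = 0.5714
χ² = 1.5389 + 0.9377 + 0.9377 + 0.5714 = 3.986
df = (2−1)(2−1) = 1. Since 3.986 > 2.706, reject the null hypothesis of independence at α = 0.1.

3.986; reject H₀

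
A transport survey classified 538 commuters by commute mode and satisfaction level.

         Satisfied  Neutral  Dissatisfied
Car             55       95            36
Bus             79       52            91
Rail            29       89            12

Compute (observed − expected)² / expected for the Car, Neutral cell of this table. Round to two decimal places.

Row total (Car) = 186; column total (Neutral) = 236; N = 538.
Expected count E = 186 × 236 / 538 = 81.591.
Contribution = (O − E)²/E = (95 − 81.591)² / 81.591 = 2.20.

2.20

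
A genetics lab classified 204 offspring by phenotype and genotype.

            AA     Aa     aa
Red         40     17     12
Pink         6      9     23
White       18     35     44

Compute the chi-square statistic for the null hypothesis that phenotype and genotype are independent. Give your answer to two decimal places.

Row totals: 69, 38, 97. Column totals: 64, 61, 79. Grand total N = 204.
Expected counts (row total × column total / N):
  Red, AA: 69×64/204 = 21.647
  Red, Aa: 69×61/204 = 20.632
  Red, aa: 69×79/204 = 26.721
  Pink, AA: 38×64/204 = 11.922
  Pink, Aa: 38×61/204 = 11.363
  Pink, aa: 38×79/204 = 14.716
  White, AA: 97×64/204 = 30.431
  White, Aa: 97×61/204 = 29.005
  White, aa: 97×79/204 = 37.564
Contributions (O − E)²/E:
  (40 − 21.647)²/21.647 = 15.5602
  (17 − 20.632)²/20.632 = 0.6394
  (12 − 26.721)²/26.721 = 8.1100
  (6 − 11.922)²/11.922 = 2.9416
  (9 − 11.363)²/11.363 = 0.4914
  (23 − 14.716)²/14.716 = 4.6633
  (18 − 30.431)²/30.431 = 5.0780
  (35 − 29.005)²/29.005 = 1.2391
  (44 − 37.564)²/37.564 = 1.1027
χ² = 15.5602 + 0.6394 + 8.1100 + 2.9416 + 0.4914 + 4.6633 + 5.0780 + 1.2391 + 1.1027 = 39.83

39.83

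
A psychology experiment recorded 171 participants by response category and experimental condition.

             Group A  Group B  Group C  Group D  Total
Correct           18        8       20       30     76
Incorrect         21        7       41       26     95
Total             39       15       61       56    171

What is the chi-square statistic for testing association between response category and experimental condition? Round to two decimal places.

Grand total N = 171.
Expected counts (row total × column total / N):
  Correct, Group A: 76×39/171 = 17.333
  Correct, Group B: 76×15/171 = 6.667
  Correct, Group C: 76×61/171 = 27.111
  Correct, Group D: 76×56/171 = 24.889
  Incorrect, Group A: 95×39/171 = 21.667
  Incorrect, Group B: 95×15/171 = 8.333
  Incorrect, Group C: 95×61/171 = 33.889
  Incorrect, Group D: 95×56/171 = 31.111
Contributions (O − E)²/E:
  (18 − 17.333)²/17.333 = 0.0257
  (8 − 6.667)²/6.667 = 0.2665
  (20 − 27.111)²/27.111 = 1.8652
  (30 − 24.889)²/24.889 = 1.0496
  (21 − 21.667)²/21.667 = 0.0205
  (7 − 8.333)²/8.333 = 0.2132
  (41 − 33.889)²/33.889 = 1.4921
  (26 − 31.111)²/31.111 = 0.8396
χ² = 0.0257 + 0.2665 + 1.8652 + 1.0496 + 0.0205 + 0.2132 + 1.4921 + 0.8396 = 5.77

5.77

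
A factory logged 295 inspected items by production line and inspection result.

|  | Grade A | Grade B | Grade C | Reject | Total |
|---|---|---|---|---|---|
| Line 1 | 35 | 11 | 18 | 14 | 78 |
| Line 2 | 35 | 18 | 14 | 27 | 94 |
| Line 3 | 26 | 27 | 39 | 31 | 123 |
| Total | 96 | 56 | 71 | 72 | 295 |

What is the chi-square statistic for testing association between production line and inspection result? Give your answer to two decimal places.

19.13

Grand total N = 295.
Expected counts (row total × column total / N):
  Line 1, Grade A: 78×96/295 = 25.383
  Line 1, Grade B: 78×56/295 = 14.807
  Line 1, Grade C: 78×71/295 = 18.773
  Line 1, Reject: 78×72/295 = 19.037
  Line 2, Grade A: 94×96/295 = 30.590
  Line 2, Grade B: 94×56/295 = 17.844
  Line 2, Grade C: 94×71/295 = 22.624
  Line 2, Reject: 94×72/295 = 22.942
  Line 3, Grade A: 123×96/295 = 40.027
  Line 3, Grade B: 123×56/295 = 23.349
  Line 3, Grade C: 123×71/295 = 29.603
  Line 3, Reject: 123×72/295 = 30.020
Contributions (O − E)²/E:
  (35 − 25.383)²/25.383 = 3.6436
  (11 − 14.807)²/14.807 = 0.9788
  (18 − 18.773)²/18.773 = 0.0318
  (14 − 19.037)²/19.037 = 1.3327
  (35 − 30.590)²/30.590 = 0.6358
  (18 − 17.844)²/17.844 = 0.0014
  (14 − 22.624)²/22.624 = 3.2874
  (27 − 22.942)²/22.942 = 0.7178
  (26 − 40.027)²/40.027 = 4.9156
  (27 − 23.349)²/23.349 = 0.5709
  (39 − 29.603)²/29.603 = 2.9829
  (31 − 30.020)²/30.020 = 0.0320
χ² = 3.6436 + 0.9788 + 0.0318 + 1.3327 + 0.6358 + 0.0014 + 3.2874 + 0.7178 + 4.9156 + 0.5709 + 2.9829 + 0.0320 = 19.13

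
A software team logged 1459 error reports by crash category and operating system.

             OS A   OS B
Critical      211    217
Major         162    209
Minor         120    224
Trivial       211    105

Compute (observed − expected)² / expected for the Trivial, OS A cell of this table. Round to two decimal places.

22.46

Row total (Trivial) = 316; column total (OS A) = 704; N = 1459.
Expected count E = 316 × 704 / 1459 = 152.477.
Contribution = (O − E)²/E = (211 − 152.477)² / 152.477 = 22.46.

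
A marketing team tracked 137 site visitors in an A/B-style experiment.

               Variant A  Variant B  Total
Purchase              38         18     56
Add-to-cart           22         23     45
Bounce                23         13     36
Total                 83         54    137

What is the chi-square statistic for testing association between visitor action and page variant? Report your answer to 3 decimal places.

3.983

Grand total N = 137.
Expected counts (row total × column total / N):
  Purchase, Variant A: 56×83/137 = 33.9270
  Purchase, Variant B: 56×54/137 = 22.0730
  Add-to-cart, Variant A: 45×83/137 = 27.2628
  Add-to-cart, Variant B: 45×54/137 = 17.7372
  Bounce, Variant A: 36×83/137 = 21.8102
  Bounce, Variant B: 36×54/137 = 14.1898
Contributions (O − E)²/E:
  (38 − 33.9270)²/33.9270 = 0.4890
  (18 − 22.0730)²/22.0730 = 0.7516
  (22 − 27.2628)²/27.2628 = 1.0159
  (23 − 17.7372)²/17.7372 = 1.5615
  (23 − 21.8102)²/21.8102 = 0.0649
  (13 − 14.1898)²/14.1898 = 0.0998
χ² = 0.4890 + 0.7516 + 1.0159 + 1.5615 + 0.0649 + 0.0998 = 3.983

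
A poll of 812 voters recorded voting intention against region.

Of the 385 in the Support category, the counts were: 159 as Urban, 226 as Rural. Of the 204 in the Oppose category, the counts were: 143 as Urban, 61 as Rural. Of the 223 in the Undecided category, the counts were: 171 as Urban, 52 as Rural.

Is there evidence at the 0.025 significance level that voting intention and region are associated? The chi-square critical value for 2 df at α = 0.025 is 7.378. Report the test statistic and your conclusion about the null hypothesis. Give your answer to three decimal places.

88.417; reject H₀

Row totals: 385, 204, 223. Column totals: 473, 339. Grand total N = 812.
Expected counts (row total × column total / N):
  Support, Urban: 385×473/812 = 224.2672
  Support, Rural: 385×339/812 = 160.7328
  Oppose, Urban: 204×473/812 = 118.8325
  Oppose, Rural: 204×339/812 = 85.1675
  Undecided, Urban: 223×473/812 = 129.9002
  Undecided, Rural: 223×339/812 = 93.0998
Contributions (O − E)²/E:
  (159 − 224.2672)²/224.2672 = 18.9943
  (226 − 160.7328)²/160.7328 = 26.5024
  (143 − 118.8325)²/118.8325 = 4.9151
  (61 − 85.1675)²/85.1675 = 6.8579
  (171 − 129.9002)²/129.9002 = 13.0038
  (52 − 93.0998)²/93.0998 = 18.1439
χ² = 18.9943 + 26.5024 + 4.9151 + 6.8579 + 13.0038 + 18.1439 = 88.417
df = (3−1)(2−1) = 2. Since 88.417 > 7.378, reject the null hypothesis of independence at α = 0.025.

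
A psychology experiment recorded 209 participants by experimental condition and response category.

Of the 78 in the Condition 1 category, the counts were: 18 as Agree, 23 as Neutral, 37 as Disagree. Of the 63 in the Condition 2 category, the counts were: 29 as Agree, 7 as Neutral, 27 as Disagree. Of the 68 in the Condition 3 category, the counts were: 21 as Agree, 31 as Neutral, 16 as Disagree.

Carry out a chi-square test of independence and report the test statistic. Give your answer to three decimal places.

Row totals: 78, 63, 68. Column totals: 68, 61, 80. Grand total N = 209.
Expected counts (row total × column total / N):
  Condition 1, Agree: 78×68/209 = 25.3780
  Condition 1, Neutral: 78×61/209 = 22.7656
  Condition 1, Disagree: 78×80/209 = 29.8565
  Condition 2, Agree: 63×68/209 = 20.4976
  Condition 2, Neutral: 63×61/209 = 18.3876
  Condition 2, Disagree: 63×80/209 = 24.1148
  Condition 3, Agree: 68×68/209 = 22.1244
  Condition 3, Neutral: 68×61/209 = 19.8469
  Condition 3, Disagree: 68×80/209 = 26.0287
Contributions (O − E)²/E:
  (18 − 25.3780)²/25.3780 = 2.1450
  (23 − 22.7656)²/22.7656 = 0.0024
  (37 − 29.8565)²/29.8565 = 1.7092
  (29 − 20.4976)²/20.4976 = 3.5268
  (7 − 18.3876)²/18.3876 = 7.0524
  (27 − 24.1148)²/24.1148 = 0.3452
  (21 − 22.1244)²/22.1244 = 0.0571
  (31 − 19.8469)²/19.8469 = 6.2676
  (16 − 26.0287)²/26.0287 = 3.8640
χ² = 2.1450 + 0.0024 + 1.7092 + 3.5268 + 7.0524 + 0.3452 + 0.0571 + 6.2676 + 3.8640 = 24.970

24.970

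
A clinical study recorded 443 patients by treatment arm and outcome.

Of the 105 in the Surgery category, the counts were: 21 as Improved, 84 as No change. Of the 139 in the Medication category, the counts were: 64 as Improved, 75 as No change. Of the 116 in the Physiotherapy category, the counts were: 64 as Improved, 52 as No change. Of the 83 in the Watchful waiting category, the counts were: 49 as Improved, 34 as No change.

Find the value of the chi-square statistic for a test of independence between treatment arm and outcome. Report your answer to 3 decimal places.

38.065

Row totals: 105, 139, 116, 83. Column totals: 198, 245. Grand total N = 443.
Expected counts (row total × column total / N):
  Surgery, Improved: 105×198/443 = 46.93002
  Surgery, No change: 105×245/443 = 58.06998
  Medication, Improved: 139×198/443 = 62.12641
  Medication, No change: 139×245/443 = 76.87359
  Physiotherapy, Improved: 116×198/443 = 51.84650
  Physiotherapy, No change: 116×245/443 = 64.15350
  Watchful waiting, Improved: 83×198/443 = 37.09707
  Watchful waiting, No change: 83×245/443 = 45.90293
Contributions (O − E)²/E:
  (21 − 46.93002)²/46.93002 = 14.3270
  (84 − 58.06998)²/58.06998 = 11.5785
  (64 − 62.12641)²/62.12641 = 0.0565
  (75 − 76.87359)²/76.87359 = 0.0457
  (64 − 51.84650)²/51.84650 = 2.8489
  (52 − 64.15350)²/64.15350 = 2.3024
  (49 − 37.09707)²/37.09707 = 3.8192
  (34 − 45.90293)²/45.90293 = 3.0865
χ² = 14.3270 + 11.5785 + 0.0565 + 0.0457 + 2.8489 + 2.3024 + 3.8192 + 3.0865 = 38.065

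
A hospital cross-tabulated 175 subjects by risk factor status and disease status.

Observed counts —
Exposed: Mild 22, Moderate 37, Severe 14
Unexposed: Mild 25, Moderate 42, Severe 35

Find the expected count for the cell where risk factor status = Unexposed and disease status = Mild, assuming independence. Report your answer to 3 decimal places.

Row total (Unexposed) = 102; column total (Mild) = 47; grand total N = 175.
Expected count = (row total × column total) / N = 102 × 47 / 175 = 27.394.

27.394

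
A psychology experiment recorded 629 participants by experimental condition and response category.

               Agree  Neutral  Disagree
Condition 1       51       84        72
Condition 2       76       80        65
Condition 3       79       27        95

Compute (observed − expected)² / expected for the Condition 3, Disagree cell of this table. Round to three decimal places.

5.871

Row total (Condition 3) = 201; column total (Disagree) = 232; N = 629.
Expected count E = 201 × 232 / 629 = 74.1367.
Contribution = (O − E)²/E = (95 − 74.1367)² / 74.1367 = 5.871.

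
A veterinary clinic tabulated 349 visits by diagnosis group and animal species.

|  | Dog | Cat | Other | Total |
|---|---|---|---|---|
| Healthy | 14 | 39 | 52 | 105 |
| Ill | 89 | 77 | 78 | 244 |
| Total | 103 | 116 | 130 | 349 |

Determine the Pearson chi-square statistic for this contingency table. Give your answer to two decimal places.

Grand total N = 349.
Expected counts (row total × column total / N):
  Healthy, Dog: 105×103/349 = 30.9885
  Healthy, Cat: 105×116/349 = 34.8997
  Healthy, Other: 105×130/349 = 39.1117
  Ill, Dog: 244×103/349 = 72.0115
  Ill, Cat: 244×116/349 = 81.1003
  Ill, Other: 244×130/349 = 90.8883
Contributions (O − E)²/E:
  (14 − 30.9885)²/30.9885 = 9.3134
  (39 − 34.8997)²/34.8997 = 0.4817
  (52 − 39.1117)²/39.1117 = 4.2470
  (89 − 72.0115)²/72.0115 = 4.0078
  (77 − 81.1003)²/81.1003 = 0.2073
  (78 − 90.8883)²/90.8883 = 1.8276
χ² = 9.3134 + 0.4817 + 4.2470 + 4.0078 + 0.2073 + 1.8276 = 20.08

20.08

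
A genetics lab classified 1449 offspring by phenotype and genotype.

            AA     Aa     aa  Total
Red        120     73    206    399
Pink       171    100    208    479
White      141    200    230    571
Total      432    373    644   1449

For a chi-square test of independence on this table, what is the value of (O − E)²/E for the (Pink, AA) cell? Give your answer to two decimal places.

5.57

Row total (Pink) = 479; column total (AA) = 432; N = 1449.
Expected count E = 479 × 432 / 1449 = 142.807.
Contribution = (O − E)²/E = (171 − 142.807)² / 142.807 = 5.57.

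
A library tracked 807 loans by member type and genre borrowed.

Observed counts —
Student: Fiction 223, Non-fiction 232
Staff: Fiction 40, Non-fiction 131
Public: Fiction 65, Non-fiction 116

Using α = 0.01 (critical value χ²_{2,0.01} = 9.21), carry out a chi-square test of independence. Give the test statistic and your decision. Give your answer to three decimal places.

35.981; reject H₀

Row totals: 455, 171, 181. Column totals: 328, 479. Grand total N = 807.
Expected counts (row total × column total / N):
  Student, Fiction: 455×328/807 = 184.9318
  Student, Non-fiction: 455×479/807 = 270.0682
  Staff, Fiction: 171×328/807 = 69.5019
  Staff, Non-fiction: 171×479/807 = 101.4981
  Public, Fiction: 181×328/807 = 73.5663
  Public, Non-fiction: 181×479/807 = 107.4337
Contributions (O − E)²/E:
  (223 − 184.9318)²/184.9318 = 7.8363
  (232 − 270.0682)²/270.0682 = 5.3660
  (40 − 69.5019)²/69.5019 = 12.5229
  (131 − 101.4981)²/101.4981 = 8.5752
  (65 − 73.5663)²/73.5663 = 0.9975
  (116 − 107.4337)²/107.4337 = 0.6830
χ² = 7.8363 + 5.3660 + 12.5229 + 8.5752 + 0.9975 + 0.6830 = 35.981
df = (3−1)(2−1) = 2. Since 35.981 > 9.21, reject the null hypothesis of independence at α = 0.01.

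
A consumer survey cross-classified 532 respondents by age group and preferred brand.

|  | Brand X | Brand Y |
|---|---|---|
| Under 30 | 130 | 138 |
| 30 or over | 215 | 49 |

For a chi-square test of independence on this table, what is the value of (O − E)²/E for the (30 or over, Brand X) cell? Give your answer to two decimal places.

11.20

Row total (30 or over) = 264; column total (Brand X) = 345; N = 532.
Expected count E = 264 × 345 / 532 = 171.203.
Contribution = (O − E)²/E = (215 − 171.203)² / 171.203 = 11.20.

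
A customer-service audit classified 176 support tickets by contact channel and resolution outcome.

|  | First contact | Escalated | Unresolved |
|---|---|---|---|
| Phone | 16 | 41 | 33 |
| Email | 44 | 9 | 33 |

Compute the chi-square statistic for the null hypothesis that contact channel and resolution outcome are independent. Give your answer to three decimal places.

33.473

Row totals: 90, 86. Column totals: 60, 50, 66. Grand total N = 176.
Expected counts (row total × column total / N):
  Phone, First contact: 90×60/176 = 30.6818
  Phone, Escalated: 90×50/176 = 25.5682
  Phone, Unresolved: 90×66/176 = 33.7500
  Email, First contact: 86×60/176 = 29.3182
  Email, Escalated: 86×50/176 = 24.4318
  Email, Unresolved: 86×66/176 = 32.2500
Contributions (O − E)²/E:
  (16 − 30.6818)²/30.6818 = 7.0255
  (41 − 25.5682)²/25.5682 = 9.3139
  (33 − 33.7500)²/33.7500 = 0.0167
  (44 − 29.3182)²/29.3182 = 7.3523
  (9 − 24.4318)²/24.4318 = 9.7472
  (33 − 32.2500)²/32.2500 = 0.0174
χ² = 7.0255 + 9.3139 + 0.0167 + 7.3523 + 9.7472 + 0.0174 = 33.473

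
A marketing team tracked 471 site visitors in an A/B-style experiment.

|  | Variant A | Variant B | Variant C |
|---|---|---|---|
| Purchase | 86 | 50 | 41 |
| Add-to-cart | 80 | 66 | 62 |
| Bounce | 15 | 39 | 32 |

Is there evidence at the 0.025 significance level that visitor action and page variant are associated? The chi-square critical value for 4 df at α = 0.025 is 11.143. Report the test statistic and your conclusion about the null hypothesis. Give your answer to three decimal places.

24.064; reject H₀

Row totals: 177, 208, 86. Column totals: 181, 155, 135. Grand total N = 471.
Expected counts (row total × column total / N):
  Purchase, Variant A: 177×181/471 = 68.0191
  Purchase, Variant B: 177×155/471 = 58.2484
  Purchase, Variant C: 177×135/471 = 50.7325
  Add-to-cart, Variant A: 208×181/471 = 79.9321
  Add-to-cart, Variant B: 208×155/471 = 68.4501
  Add-to-cart, Variant C: 208×135/471 = 59.6178
  Bounce, Variant A: 86×181/471 = 33.0488
  Bounce, Variant B: 86×155/471 = 28.3015
  Bounce, Variant C: 86×135/471 = 24.6497
Contributions (O − E)²/E:
  (86 − 68.0191)²/68.0191 = 4.7533
  (50 − 58.2484)²/58.2484 = 1.1680
  (41 − 50.7325)²/50.7325 = 1.8671
  (80 − 79.9321)²/79.9321 = 0.0001
  (66 − 68.4501)²/68.4501 = 0.0877
  (62 − 59.6178)²/59.6178 = 0.0952
  (15 − 33.0488)²/33.0488 = 9.8569
  (39 − 28.3015)²/28.3015 = 4.0442
  (32 − 24.6497)²/24.6497 = 2.1918
χ² = 4.7533 + 1.1680 + 1.8671 + 0.0001 + 0.0877 + 0.0952 + 9.8569 + 4.0442 + 2.1918 = 24.064
df = (3−1)(3−1) = 4. Since 24.064 > 11.143, reject the null hypothesis of independence at α = 0.025.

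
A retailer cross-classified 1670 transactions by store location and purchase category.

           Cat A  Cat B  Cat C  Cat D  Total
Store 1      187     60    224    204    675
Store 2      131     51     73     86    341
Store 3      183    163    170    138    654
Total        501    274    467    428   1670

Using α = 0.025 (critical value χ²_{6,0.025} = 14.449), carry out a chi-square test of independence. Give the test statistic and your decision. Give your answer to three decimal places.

86.270; reject H₀

Grand total N = 1670.
Expected counts (row total × column total / N):
  Store 1, Cat A: 675×501/1670 = 202.5000
  Store 1, Cat B: 675×274/1670 = 110.7485
  Store 1, Cat C: 675×467/1670 = 188.7575
  Store 1, Cat D: 675×428/1670 = 172.9940
  Store 2, Cat A: 341×501/1670 = 102.3000
  Store 2, Cat B: 341×274/1670 = 55.9485
  Store 2, Cat C: 341×467/1670 = 95.3575
  Store 2, Cat D: 341×428/1670 = 87.3940
  Store 3, Cat A: 654×501/1670 = 196.2000
  Store 3, Cat B: 654×274/1670 = 107.3030
  Store 3, Cat C: 654×467/1670 = 182.8850
  Store 3, Cat D: 654×428/1670 = 167.6120
Contributions (O − E)²/E:
  (187 − 202.5000)²/202.5000 = 1.1864
  (60 − 110.7485)²/110.7485 = 23.2546
  (224 − 188.7575)²/188.7575 = 6.5801
  (204 − 172.9940)²/172.9940 = 5.5573
  (131 − 102.3000)²/102.3000 = 8.0517
  (51 − 55.9485)²/55.9485 = 0.4377
  (73 − 95.3575)²/95.3575 = 5.2419
  (86 − 87.3940)²/87.3940 = 0.0222
  (183 − 196.2000)²/196.2000 = 0.8881
  (163 − 107.3030)²/107.3030 = 28.9102
  (170 − 182.8850)²/182.8850 = 0.9078
  (138 − 167.6120)²/167.6120 = 5.2315
χ² = 1.1864 + 23.2546 + 6.5801 + 5.5573 + 8.0517 + 0.4377 + 5.2419 + 0.0222 + 0.8881 + 28.9102 + 0.9078 + 5.2315 = 86.270
df = (3−1)(4−1) = 6. Since 86.270 > 14.449, reject the null hypothesis of independence at α = 0.025.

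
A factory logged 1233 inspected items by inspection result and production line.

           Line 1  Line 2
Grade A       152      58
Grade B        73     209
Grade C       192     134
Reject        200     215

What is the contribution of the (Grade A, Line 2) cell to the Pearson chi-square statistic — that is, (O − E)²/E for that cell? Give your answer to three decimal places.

20.979

Row total (Grade A) = 210; column total (Line 2) = 616; N = 1233.
Expected count E = 210 × 616 / 1233 = 104.9148.
Contribution = (O − E)²/E = (58 − 104.9148)² / 104.9148 = 20.979.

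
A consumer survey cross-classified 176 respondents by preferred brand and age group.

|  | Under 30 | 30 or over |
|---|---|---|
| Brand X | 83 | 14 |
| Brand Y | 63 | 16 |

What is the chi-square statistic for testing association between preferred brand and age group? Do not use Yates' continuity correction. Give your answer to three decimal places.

Row totals: 97, 79. Column totals: 146, 30. Grand total N = 176.
Expected counts (row total × column total / N):
  Brand X, Under 30: 97×146/176 = 80.4659
  Brand X, 30 or over: 97×30/176 = 16.5341
  Brand Y, Under 30: 79×146/176 = 65.5341
  Brand Y, 30 or over: 79×30/176 = 13.4659
Contributions (O − E)²/E:
  (83 − 80.4659)²/80.4659 = 0.0798
  (14 − 16.5341)²/16.5341 = 0.3884
  (63 − 65.5341)²/65.5341 = 0.0980
  (16 − 13.4659)²/13.4659 = 0.4769
χ² = 0.0798 + 0.3884 + 0.0980 + 0.4769 = 1.043

1.043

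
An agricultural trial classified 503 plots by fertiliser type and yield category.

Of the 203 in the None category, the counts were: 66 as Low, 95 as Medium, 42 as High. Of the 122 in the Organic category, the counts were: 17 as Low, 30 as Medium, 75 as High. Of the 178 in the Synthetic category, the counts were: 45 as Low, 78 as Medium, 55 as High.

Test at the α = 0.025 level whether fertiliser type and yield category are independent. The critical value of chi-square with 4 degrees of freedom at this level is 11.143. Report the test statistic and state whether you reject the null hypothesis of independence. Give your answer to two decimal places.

58.41; reject H₀

Row totals: 203, 122, 178. Column totals: 128, 203, 172. Grand total N = 503.
Expected counts (row total × column total / N):
  None, Low: 203×128/503 = 51.658
  None, Medium: 203×203/503 = 81.926
  None, High: 203×172/503 = 69.416
  Organic, Low: 122×128/503 = 31.046
  Organic, Medium: 122×203/503 = 49.237
  Organic, High: 122×172/503 = 41.718
  Synthetic, Low: 178×128/503 = 45.296
  Synthetic, Medium: 178×203/503 = 71.837
  Synthetic, High: 178×172/503 = 60.867
Contributions (O − E)²/E:
  (66 − 51.658)²/51.658 = 3.9818
  (95 − 81.926)²/81.926 = 2.0864
  (42 − 69.416)²/69.416 = 10.8280
  (17 − 31.046)²/31.046 = 6.3548
  (30 − 49.237)²/49.237 = 7.5159
  (75 − 41.718)²/41.718 = 26.5519
  (45 − 45.296)²/45.296 = 0.0019
  (78 − 71.837)²/71.837 = 0.5287
  (55 − 60.867)²/60.867 = 0.5655
χ² = 3.9818 + 2.0864 + 10.8280 + 6.3548 + 7.5159 + 26.5519 + 0.0019 + 0.5287 + 0.5655 = 58.41
df = (3−1)(3−1) = 4. Since 58.41 > 11.143, reject the null hypothesis of independence at α = 0.025.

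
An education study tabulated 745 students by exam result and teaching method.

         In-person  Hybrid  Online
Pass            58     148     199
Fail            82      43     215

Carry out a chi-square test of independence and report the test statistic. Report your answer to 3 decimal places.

57.220

Row totals: 405, 340. Column totals: 140, 191, 414. Grand total N = 745.
Expected counts (row total × column total / N):
  Pass, In-person: 405×140/745 = 76.1074
  Pass, Hybrid: 405×191/745 = 103.8322
  Pass, Online: 405×414/745 = 225.0604
  Fail, In-person: 340×140/745 = 63.8926
  Fail, Hybrid: 340×191/745 = 87.1678
  Fail, Online: 340×414/745 = 188.9396
Contributions (O − E)²/E:
  (58 − 76.1074)²/76.1074 = 4.3081
  (148 − 103.8322)²/103.8322 = 18.7880
  (199 − 225.0604)²/225.0604 = 3.0176
  (82 − 63.8926)²/63.8926 = 5.1317
  (43 − 87.1678)²/87.1678 = 22.3798
  (215 − 188.9396)²/188.9396 = 3.5945
χ² = 4.3081 + 18.7880 + 3.0176 + 5.1317 + 22.3798 + 3.5945 = 57.220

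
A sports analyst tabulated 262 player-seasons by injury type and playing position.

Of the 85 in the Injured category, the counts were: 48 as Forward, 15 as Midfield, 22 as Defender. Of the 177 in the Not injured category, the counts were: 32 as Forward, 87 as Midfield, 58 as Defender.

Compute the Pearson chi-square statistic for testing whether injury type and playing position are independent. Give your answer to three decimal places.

Row totals: 85, 177. Column totals: 80, 102, 80. Grand total N = 262.
Expected counts (row total × column total / N):
  Injured, Forward: 85×80/262 = 25.9542
  Injured, Midfield: 85×102/262 = 33.0916
  Injured, Defender: 85×80/262 = 25.9542
  Not injured, Forward: 177×80/262 = 54.0458
  Not injured, Midfield: 177×102/262 = 68.9084
  Not injured, Defender: 177×80/262 = 54.0458
Contributions (O − E)²/E:
  (48 − 25.9542)²/25.9542 = 18.7260
  (15 − 33.0916)²/33.0916 = 9.8909
  (22 − 25.9542)²/25.9542 = 0.6024
  (32 − 54.0458)²/54.0458 = 8.9927
  (87 − 68.9084)²/68.9084 = 4.7499
  (58 − 54.0458)²/54.0458 = 0.2893
χ² = 18.7260 + 9.8909 + 0.6024 + 8.9927 + 4.7499 + 0.2893 = 43.251

43.251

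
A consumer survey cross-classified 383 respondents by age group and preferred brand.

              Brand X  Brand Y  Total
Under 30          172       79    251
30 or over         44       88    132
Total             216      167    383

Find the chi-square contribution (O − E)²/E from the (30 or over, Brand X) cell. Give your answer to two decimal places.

12.45

Row total (30 or over) = 132; column total (Brand X) = 216; N = 383.
Expected count E = 132 × 216 / 383 = 74.444.
Contribution = (O − E)²/E = (44 − 74.444)² / 74.444 = 12.45.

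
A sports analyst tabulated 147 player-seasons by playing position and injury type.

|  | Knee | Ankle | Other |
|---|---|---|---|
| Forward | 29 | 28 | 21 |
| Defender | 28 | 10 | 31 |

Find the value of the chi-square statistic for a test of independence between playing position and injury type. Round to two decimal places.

9.95

Row totals: 78, 69. Column totals: 57, 38, 52. Grand total N = 147.
Expected counts (row total × column total / N):
  Forward, Knee: 78×57/147 = 30.245
  Forward, Ankle: 78×38/147 = 20.163
  Forward, Other: 78×52/147 = 27.592
  Defender, Knee: 69×57/147 = 26.755
  Defender, Ankle: 69×38/147 = 17.837
  Defender, Other: 69×52/147 = 24.408
Contributions (O − E)²/E:
  (29 − 30.245)²/30.245 = 0.0512
  (28 − 20.163)²/20.163 = 3.0461
  (21 − 27.592)²/27.592 = 1.5749
  (28 − 26.755)²/26.755 = 0.0579
  (10 − 17.837)²/17.837 = 3.4433
  (31 − 24.408)²/24.408 = 1.7803
χ² = 0.0512 + 3.0461 + 1.5749 + 0.0579 + 3.4433 + 1.7803 = 9.95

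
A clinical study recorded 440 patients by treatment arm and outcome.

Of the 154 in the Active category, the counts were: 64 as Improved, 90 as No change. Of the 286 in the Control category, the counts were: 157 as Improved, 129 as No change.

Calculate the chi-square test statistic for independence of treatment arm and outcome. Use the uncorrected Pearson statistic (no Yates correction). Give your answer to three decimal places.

7.122

Row totals: 154, 286. Column totals: 221, 219. Grand total N = 440.
Expected counts (row total × column total / N):
  Active, Improved: 154×221/440 = 77.3500
  Active, No change: 154×219/440 = 76.6500
  Control, Improved: 286×221/440 = 143.6500
  Control, No change: 286×219/440 = 142.3500
Contributions (O − E)²/E:
  (64 − 77.3500)²/77.3500 = 2.3041
  (90 − 76.6500)²/76.6500 = 2.3251
  (157 − 143.6500)²/143.6500 = 1.2407
  (129 − 142.3500)²/142.3500 = 1.2520
χ² = 2.3041 + 2.3251 + 1.2407 + 1.2520 = 7.122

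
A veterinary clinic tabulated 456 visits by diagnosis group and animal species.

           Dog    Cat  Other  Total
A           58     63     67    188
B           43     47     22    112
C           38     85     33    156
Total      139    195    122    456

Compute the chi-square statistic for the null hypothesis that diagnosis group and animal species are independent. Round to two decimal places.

22.51

Grand total N = 456.
Expected counts (row total × column total / N):
  A, Dog: 188×139/456 = 57.307
  A, Cat: 188×195/456 = 80.395
  A, Other: 188×122/456 = 50.298
  B, Dog: 112×139/456 = 34.140
  B, Cat: 112×195/456 = 47.895
  B, Other: 112×122/456 = 29.965
  C, Dog: 156×139/456 = 47.553
  C, Cat: 156×195/456 = 66.711
  C, Other: 156×122/456 = 41.737
Contributions (O − E)²/E:
  (58 − 57.307)²/57.307 = 0.0084
  (63 − 80.395)²/80.395 = 3.7637
  (67 − 50.298)²/50.298 = 5.5461
  (43 − 34.140)²/34.140 = 2.2993
  (47 − 47.895)²/47.895 = 0.0167
  (22 − 29.965)²/29.965 = 2.1172
  (38 − 47.553)²/47.553 = 1.9191
  (85 − 66.711)²/66.711 = 5.0140
  (33 − 41.737)²/41.737 = 1.8290
χ² = 0.0084 + 3.7637 + 5.5461 + 2.2993 + 0.0167 + 2.1172 + 1.9191 + 5.0140 + 1.8290 = 22.51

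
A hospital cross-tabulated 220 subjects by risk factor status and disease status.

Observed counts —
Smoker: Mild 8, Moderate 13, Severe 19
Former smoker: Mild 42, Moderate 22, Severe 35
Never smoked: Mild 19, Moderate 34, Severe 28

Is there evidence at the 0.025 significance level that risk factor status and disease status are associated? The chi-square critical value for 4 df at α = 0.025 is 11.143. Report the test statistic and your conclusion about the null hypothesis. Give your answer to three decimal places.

14.065; reject H₀

Row totals: 40, 99, 81. Column totals: 69, 69, 82. Grand total N = 220.
Expected counts (row total × column total / N):
  Smoker, Mild: 40×69/220 = 12.54545
  Smoker, Moderate: 40×69/220 = 12.54545
  Smoker, Severe: 40×82/220 = 14.90909
  Former smoker, Mild: 99×69/220 = 31.05000
  Former smoker, Moderate: 99×69/220 = 31.05000
  Former smoker, Severe: 99×82/220 = 36.90000
  Never smoked, Mild: 81×69/220 = 25.40455
  Never smoked, Moderate: 81×69/220 = 25.40455
  Never smoked, Severe: 81×82/220 = 30.19091
Contributions (O − E)²/E:
  (8 − 12.54545)²/12.54545 = 1.6469
  (13 − 12.54545)²/12.54545 = 0.0165
  (19 − 14.90909)²/14.90909 = 1.1225
  (42 − 31.05000)²/31.05000 = 3.8616
  (22 − 31.05000)²/31.05000 = 2.6378
  (35 − 36.90000)²/36.90000 = 0.0978
  (19 − 25.40455)²/25.40455 = 1.6146
  (34 − 25.40455)²/25.40455 = 2.9082
  (28 − 30.19091)²/30.19091 = 0.1590
χ² = 1.6469 + 0.0165 + 1.1225 + 3.8616 + 2.6378 + 0.0978 + 1.6146 + 2.9082 + 0.1590 = 14.065
df = (3−1)(3−1) = 4. Since 14.065 > 11.143, reject the null hypothesis of independence at α = 0.025.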